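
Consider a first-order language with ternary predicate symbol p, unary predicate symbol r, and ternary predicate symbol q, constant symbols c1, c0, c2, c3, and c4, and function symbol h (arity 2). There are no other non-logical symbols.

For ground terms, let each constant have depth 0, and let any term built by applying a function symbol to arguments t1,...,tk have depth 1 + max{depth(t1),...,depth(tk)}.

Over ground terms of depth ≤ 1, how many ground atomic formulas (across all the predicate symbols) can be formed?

First count ground terms of depth ≤ 1.
Count level by level. With function symbols h/2, the terms of depth ≤ k are the 5 constants together with each function applied to depth-≤(k−1) tuples, so N_k = 5 + N_{k-1}^2.
N_0 = 5
N_1 = 5 + 5^2 = 30
So |H| = 30.
Ground atoms are formed by filling each argument slot of a predicate with a term from H, so an r-ary predicate gives |H|^r atoms:
  p: 30^3 = 27000;  r: 30;  q: 30^3 = 27000
Total ground atoms: 27000 + 30 + 27000 = 54030.

54030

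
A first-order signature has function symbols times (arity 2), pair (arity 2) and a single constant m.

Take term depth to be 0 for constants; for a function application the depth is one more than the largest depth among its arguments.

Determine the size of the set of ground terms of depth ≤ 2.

Let N_k = |{terms of depth ≤ k}|. Then N_0 = 1 and N_k = 1 + N_{k-1}^2 + N_{k-1}^2 for k ≥ 1 (one summand per function symbol, arity giving the exponent).
N_0 = 1
N_1 = 1 + 1^2 + 1^2 = 3
N_2 = 1 + 3^2 + 3^2 = 19

19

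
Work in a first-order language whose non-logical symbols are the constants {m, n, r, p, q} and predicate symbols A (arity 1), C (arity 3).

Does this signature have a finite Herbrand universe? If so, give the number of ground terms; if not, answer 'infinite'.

5

There are no function symbols, so every ground term is one of the 5 constants.
The Herbrand universe is {m, n, r, p, q}, which is finite with 5 elements.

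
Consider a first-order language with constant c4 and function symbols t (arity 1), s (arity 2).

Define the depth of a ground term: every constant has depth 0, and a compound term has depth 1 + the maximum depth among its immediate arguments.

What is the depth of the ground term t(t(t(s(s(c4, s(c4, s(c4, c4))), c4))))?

7

depth(s(c4, c4)) = 1 + max(0, 0) = 1
depth(s(c4, s(c4, c4))) = 1 + max(0, 1) = 2
depth(s(c4, s(c4, s(c4, c4)))) = 1 + max(0, 2) = 3
depth(s(s(c4, s(c4, s(c4, c4))), c4)) = 1 + max(3, 0) = 4
depth(t(s(s(c4, s(c4, s(c4, c4))), c4))) = 1 + depth(s(s(c4, s(c4, s(c4, c4))), c4)) = 1 + 4 = 5
depth(t(t(s(s(c4, s(c4, s(c4, c4))), c4)))) = 1 + depth(t(s(s(c4, s(c4, s(c4, c4))), c4))) = 1 + 5 = 6
depth(t(t(t(s(s(c4, s(c4, s(c4, c4))), c4))))) = 1 + depth(t(t(s(s(c4, s(c4, s(c4, c4))), c4)))) = 1 + 6 = 7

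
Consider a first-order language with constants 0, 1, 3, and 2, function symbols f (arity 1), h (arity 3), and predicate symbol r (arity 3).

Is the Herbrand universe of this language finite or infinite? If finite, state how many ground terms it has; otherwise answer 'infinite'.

infinite

The signature has at least one function symbol (f, arity 1) and at least one constant (0).
Iterating f gives infinitely many distinct ground terms: 0, f(0), f(f(0)), ...
So the Herbrand universe is infinite.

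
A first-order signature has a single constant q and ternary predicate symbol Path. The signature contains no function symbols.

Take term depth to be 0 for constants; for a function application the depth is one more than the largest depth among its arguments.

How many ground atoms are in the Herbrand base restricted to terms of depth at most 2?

First count ground terms of depth ≤ 2.
With no function symbols every ground term is a constant, so there is exactly 1 ground term at every depth bound.
N_0 = 1
N_1 = 1
N_2 = 1
Explicitly: q.
So |H| = 1.
Ground atoms are formed by filling each argument slot of a predicate with a term from H, so an r-ary predicate gives |H|^r atoms:
  Path: 1^3 = 1
Total ground atoms: 1.

1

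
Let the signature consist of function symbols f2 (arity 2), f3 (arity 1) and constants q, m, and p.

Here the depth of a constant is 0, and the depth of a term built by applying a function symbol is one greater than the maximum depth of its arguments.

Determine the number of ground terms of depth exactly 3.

Let N_k = |{terms of depth ≤ k}|. Then N_0 = 3 and N_k = 3 + N_{k-1}^2 + N_{k-1} for k ≥ 1 (one summand per function symbol, arity giving the exponent).
N_0 = 3
N_1 = 3 + 3^2 + 3 = 15
N_2 = 3 + 15^2 + 15 = 243
N_3 = 3 + 243^2 + 243 = 59295
Terms of depth exactly 3: N_3 − N_2 = 59295 − 243 = 59052.

59052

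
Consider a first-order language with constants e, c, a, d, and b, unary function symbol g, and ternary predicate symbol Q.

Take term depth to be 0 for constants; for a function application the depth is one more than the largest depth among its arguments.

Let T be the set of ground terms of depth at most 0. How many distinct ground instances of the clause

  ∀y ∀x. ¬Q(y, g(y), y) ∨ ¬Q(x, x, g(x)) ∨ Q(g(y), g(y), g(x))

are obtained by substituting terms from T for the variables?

25

Ground terms of depth ≤ 0:
  Count level by level. With function symbols g/1, the terms of depth ≤ k are the 5 constants together with each function applied to depth-≤(k−1) tuples, so N_k = 5 + N_{k-1}.
  N_0 = 5
  Explicitly: e, c, a, d, b.
So there are 5 ground terms available for substitution.
The clause has 2 distinct variables (y, x), each appearing in the body. In the free term algebra distinct substitutions yield syntactically distinct ground instances.
Number of ground instances = 5^2 = 25.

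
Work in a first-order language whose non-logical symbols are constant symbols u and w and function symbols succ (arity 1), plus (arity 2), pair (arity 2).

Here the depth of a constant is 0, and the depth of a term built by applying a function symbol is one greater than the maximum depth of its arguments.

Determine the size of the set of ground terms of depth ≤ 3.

182712

If N_k denotes the number of depth-≤k ground terms, the 2 constants give N_0 = 2, and each function symbol of arity r contributes N_{k-1}^r new terms at level k: N_k = 2 + N_{k-1} + N_{k-1}^2 + N_{k-1}^2.
N_0 = 2
N_1 = 2 + 2 + 2^2 + 2^2 = 12
N_2 = 2 + 12 + 12^2 + 12^2 = 302
N_3 = 2 + 302 + 302^2 + 302^2 = 182712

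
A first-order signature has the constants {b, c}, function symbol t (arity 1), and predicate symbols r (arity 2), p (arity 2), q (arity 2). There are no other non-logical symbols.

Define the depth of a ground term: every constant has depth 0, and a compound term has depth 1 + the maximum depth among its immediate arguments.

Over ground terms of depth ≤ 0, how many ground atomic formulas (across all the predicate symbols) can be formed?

First count ground terms of depth ≤ 0.
Write N_k for the number of ground terms of depth ≤ k. A term of depth ≤ k is either a constant or a function symbol applied to arguments of depth ≤ k−1, so N_k = 2 + N_{k-1}.
N_0 = 2
Explicitly: b, c.
So |H| = 2.
A ground atom is a predicate applied to a tuple of terms from H, so the count is the sum over predicates of |H|^arity:
  r: 2^2 = 4;  p: 2^2 = 4;  q: 2^2 = 4
Total ground atoms: 4 + 4 + 4 = 12.

12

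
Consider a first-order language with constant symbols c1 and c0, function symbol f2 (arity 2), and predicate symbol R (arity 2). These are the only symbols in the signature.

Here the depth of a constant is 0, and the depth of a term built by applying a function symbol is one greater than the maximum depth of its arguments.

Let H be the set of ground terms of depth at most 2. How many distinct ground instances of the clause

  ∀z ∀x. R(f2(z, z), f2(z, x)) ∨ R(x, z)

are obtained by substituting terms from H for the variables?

1444

Ground terms of depth ≤ 2:
  Write N_k for the number of ground terms of depth ≤ k. A term of depth ≤ k is either a constant or a function symbol applied to arguments of depth ≤ k−1, so N_k = 2 + N_{k-1}^2.
  N_0 = 2
  N_1 = 2 + 2^2 = 6
  N_2 = 2 + 6^2 = 38
So there are 38 ground terms available for substitution.
There are 2 variables to instantiate (z, x), each occurring in at least one literal, so different choices give different ground instances.
Number of ground instances = 38^2 = 1444.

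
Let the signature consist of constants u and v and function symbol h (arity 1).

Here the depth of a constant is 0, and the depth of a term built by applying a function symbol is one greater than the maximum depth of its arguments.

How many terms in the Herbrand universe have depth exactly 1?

2

Count level by level. With function symbols h/1, the terms of depth ≤ k are the 2 constants together with each function applied to depth-≤(k−1) tuples, so N_k = 2 + N_{k-1}.
N_0 = 2
N_1 = 2 + 2 = 4
Terms of depth exactly 1: N_1 − N_0 = 4 − 2 = 2.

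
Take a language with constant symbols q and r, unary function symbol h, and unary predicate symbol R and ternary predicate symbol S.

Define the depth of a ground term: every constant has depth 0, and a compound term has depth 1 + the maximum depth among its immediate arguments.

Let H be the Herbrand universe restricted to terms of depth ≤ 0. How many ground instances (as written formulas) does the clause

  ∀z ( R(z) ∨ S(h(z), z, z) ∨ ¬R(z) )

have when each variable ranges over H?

Ground terms of depth ≤ 0:
  Count level by level. With function symbols h/1, the terms of depth ≤ k are the 2 constants together with each function applied to depth-≤(k−1) tuples, so N_k = 2 + N_{k-1}.
  N_0 = 2
  Explicitly: q, r.
So there are 2 ground terms available for substitution.
The clause has 1 distinct variable (z), which appears in the body. In the free term algebra distinct substitutions yield syntactically distinct ground instances.
Number of ground instances = 2.

2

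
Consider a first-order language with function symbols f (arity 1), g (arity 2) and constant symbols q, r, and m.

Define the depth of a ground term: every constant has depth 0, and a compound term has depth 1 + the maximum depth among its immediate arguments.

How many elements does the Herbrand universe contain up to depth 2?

243

Write N_k for the number of ground terms of depth ≤ k. A term of depth ≤ k is either a constant or a function symbol applied to arguments of depth ≤ k−1, so N_k = 3 + N_{k-1} + N_{k-1}^2.
N_0 = 3
N_1 = 3 + 3 + 3^2 = 15
N_2 = 3 + 15 + 15^2 = 243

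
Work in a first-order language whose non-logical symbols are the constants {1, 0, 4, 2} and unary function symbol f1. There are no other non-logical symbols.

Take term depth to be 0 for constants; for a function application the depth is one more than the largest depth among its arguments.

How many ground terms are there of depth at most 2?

12

Write N_k for the number of ground terms of depth ≤ k. A term of depth ≤ k is either a constant or a function symbol applied to arguments of depth ≤ k−1, so N_k = 4 + N_{k-1}.
N_0 = 4
N_1 = 4 + 4 = 8
N_2 = 4 + 8 = 12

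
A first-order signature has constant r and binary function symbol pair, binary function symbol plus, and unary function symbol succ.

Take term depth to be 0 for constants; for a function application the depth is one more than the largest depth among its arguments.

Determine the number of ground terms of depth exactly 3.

2739

Write N_k for the number of ground terms of depth ≤ k. A term of depth ≤ k is either a constant or a function symbol applied to arguments of depth ≤ k−1, so N_k = 1 + N_{k-1}^2 + N_{k-1}^2 + N_{k-1}.
N_0 = 1
N_1 = 1 + 1^2 + 1^2 + 1 = 4
N_2 = 1 + 4^2 + 4^2 + 4 = 37
N_3 = 1 + 37^2 + 37^2 + 37 = 2776
Terms of depth exactly 3: N_3 − N_2 = 2776 − 37 = 2739.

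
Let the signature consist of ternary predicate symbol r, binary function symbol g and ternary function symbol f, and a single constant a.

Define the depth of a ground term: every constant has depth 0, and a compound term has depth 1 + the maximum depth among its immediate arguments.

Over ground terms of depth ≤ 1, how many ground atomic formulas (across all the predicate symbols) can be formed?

First count ground terms of depth ≤ 1.
If N_k denotes the number of depth-≤k ground terms, the 1 constant gives N_0 = 1, and each function symbol of arity r contributes N_{k-1}^r new terms at level k: N_k = 1 + N_{k-1}^2 + N_{k-1}^3.
N_0 = 1
N_1 = 1 + 1^2 + 1^3 = 3
Explicitly: a, g(a, a), f(a, a, a).
So |H| = 3.
Each predicate of arity r yields |H|^r ground atoms (one per choice of an r-tuple from H):
  r: 3^3 = 27
Total ground atoms: 27.

27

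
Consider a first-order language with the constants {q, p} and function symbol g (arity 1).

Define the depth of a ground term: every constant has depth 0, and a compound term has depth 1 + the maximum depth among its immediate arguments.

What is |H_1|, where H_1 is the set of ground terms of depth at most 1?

4

Write N_k for the number of ground terms of depth ≤ k. A term of depth ≤ k is either a constant or a function symbol applied to arguments of depth ≤ k−1, so N_k = 2 + N_{k-1}.
N_0 = 2
N_1 = 2 + 2 = 4
Explicitly: q, p, g(q), g(p).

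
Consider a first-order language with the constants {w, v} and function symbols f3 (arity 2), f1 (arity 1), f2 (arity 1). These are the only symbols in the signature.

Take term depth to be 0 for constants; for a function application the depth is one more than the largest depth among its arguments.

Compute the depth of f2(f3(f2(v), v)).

3

depth(f2(v)) = 1 + depth(v) = 1 + 0 = 1
depth(f3(f2(v), v)) = 1 + max(1, 0) = 2
depth(f2(f3(f2(v), v))) = 1 + depth(f3(f2(v), v)) = 1 + 2 = 3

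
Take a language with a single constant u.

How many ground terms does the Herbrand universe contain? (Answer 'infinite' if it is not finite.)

1

There are no function symbols, so the only ground term is the single constant.
The Herbrand universe is {u}, finite with 1 element.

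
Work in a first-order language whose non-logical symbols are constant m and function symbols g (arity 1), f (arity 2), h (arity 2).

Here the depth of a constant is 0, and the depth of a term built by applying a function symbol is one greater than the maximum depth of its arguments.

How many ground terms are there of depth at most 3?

If N_k denotes the number of depth-≤k ground terms, the 1 constant gives N_0 = 1, and each function symbol of arity r contributes N_{k-1}^r new terms at level k: N_k = 1 + N_{k-1} + N_{k-1}^2 + N_{k-1}^2.
N_0 = 1
N_1 = 1 + 1 + 1^2 + 1^2 = 4
N_2 = 1 + 4 + 4^2 + 4^2 = 37
N_3 = 1 + 37 + 37^2 + 37^2 = 2776

2776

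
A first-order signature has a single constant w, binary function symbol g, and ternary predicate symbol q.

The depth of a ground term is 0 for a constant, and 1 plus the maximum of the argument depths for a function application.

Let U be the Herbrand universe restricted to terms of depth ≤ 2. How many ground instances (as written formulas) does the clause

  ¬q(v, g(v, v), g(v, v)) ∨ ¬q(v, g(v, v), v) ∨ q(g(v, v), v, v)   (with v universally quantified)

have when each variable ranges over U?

Ground terms of depth ≤ 2:
  Let N_k count ground terms of depth at most k. Each non-constant term of depth ≤ k is some function symbol applied to depth-≤(k−1) arguments, giving N_k = 1 + N_{k-1}^2.
  N_0 = 1
  N_1 = 1 + 1^2 = 2
  N_2 = 1 + 2^2 = 5
  Explicitly: w, g(w, w), g(w, g(w, w)), g(g(w, w), w), g(g(w, w), g(w, w)).
So there are 5 ground terms available for substitution.
The clause has 1 distinct variable (v), which appears in the body. In the free term algebra distinct substitutions yield syntactically distinct ground instances.
Number of ground instances = 5.

5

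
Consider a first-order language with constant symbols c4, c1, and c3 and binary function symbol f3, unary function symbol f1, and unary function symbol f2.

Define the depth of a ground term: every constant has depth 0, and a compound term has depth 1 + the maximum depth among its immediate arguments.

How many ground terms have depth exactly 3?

Write N_k for the number of ground terms of depth ≤ k. A term of depth ≤ k is either a constant or a function symbol applied to arguments of depth ≤ k−1, so N_k = 3 + N_{k-1}^2 + N_{k-1} + N_{k-1}.
N_0 = 3
N_1 = 3 + 3^2 + 3 + 3 = 18
N_2 = 3 + 18^2 + 18 + 18 = 363
N_3 = 3 + 363^2 + 363 + 363 = 132498
Terms of depth exactly 3: N_3 − N_2 = 132498 − 363 = 132135.

132135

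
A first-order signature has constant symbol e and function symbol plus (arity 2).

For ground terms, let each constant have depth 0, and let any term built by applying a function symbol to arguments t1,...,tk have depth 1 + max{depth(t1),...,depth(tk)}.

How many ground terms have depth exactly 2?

3

Let N_k = |{terms of depth ≤ k}|. Then N_0 = 1 and N_k = 1 + N_{k-1}^2 for k ≥ 1 (one summand per function symbol, arity giving the exponent).
N_0 = 1
N_1 = 1 + 1^2 = 2
N_2 = 1 + 2^2 = 5
Terms of depth exactly 2: N_2 − N_1 = 5 − 2 = 3.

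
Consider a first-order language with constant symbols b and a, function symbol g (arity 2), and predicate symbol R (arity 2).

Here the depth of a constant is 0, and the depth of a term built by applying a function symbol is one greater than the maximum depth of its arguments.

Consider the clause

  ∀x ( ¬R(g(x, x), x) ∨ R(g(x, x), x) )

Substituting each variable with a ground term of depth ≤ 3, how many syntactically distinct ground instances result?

Ground terms of depth ≤ 3:
  If N_k denotes the number of depth-≤k ground terms, the 2 constants give N_0 = 2, and each function symbol of arity r contributes N_{k-1}^r new terms at level k: N_k = 2 + N_{k-1}^2.
  N_0 = 2
  N_1 = 2 + 2^2 = 6
  N_2 = 2 + 6^2 = 38
  N_3 = 2 + 38^2 = 1446
So there are 1446 ground terms available for substitution.
The variable x ranges independently over the available ground terms, and distinct assignments produce distinct instances.
Number of ground instances = 1446.

1446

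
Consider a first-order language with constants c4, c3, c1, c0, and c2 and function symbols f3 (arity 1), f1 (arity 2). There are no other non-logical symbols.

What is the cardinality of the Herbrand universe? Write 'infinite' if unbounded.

The signature has at least one function symbol (f3, arity 1) and at least one constant (c4).
Iterating f3 gives infinitely many distinct ground terms: c4, f3(c4), f3(f3(c4)), ...
So the Herbrand universe is infinite.

infinite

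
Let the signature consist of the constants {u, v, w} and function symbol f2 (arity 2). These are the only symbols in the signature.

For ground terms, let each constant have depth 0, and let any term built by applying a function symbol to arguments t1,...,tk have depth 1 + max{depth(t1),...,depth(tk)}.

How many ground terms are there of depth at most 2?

Write N_k for the number of ground terms of depth ≤ k. A term of depth ≤ k is either a constant or a function symbol applied to arguments of depth ≤ k−1, so N_k = 3 + N_{k-1}^2.
N_0 = 3
N_1 = 3 + 3^2 = 12
N_2 = 3 + 12^2 = 147

147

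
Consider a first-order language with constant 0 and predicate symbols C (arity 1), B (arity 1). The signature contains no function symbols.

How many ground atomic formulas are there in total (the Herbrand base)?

2

With no function symbols, the Herbrand universe is just the 1 constant.
Ground atoms per predicate: C: 1, B: 1.
Herbrand base size = 1 + 1 = 2.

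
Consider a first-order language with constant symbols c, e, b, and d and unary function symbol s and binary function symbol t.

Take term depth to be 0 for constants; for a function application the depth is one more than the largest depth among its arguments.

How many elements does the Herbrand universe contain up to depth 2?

Write N_k for the number of ground terms of depth ≤ k. A term of depth ≤ k is either a constant or a function symbol applied to arguments of depth ≤ k−1, so N_k = 4 + N_{k-1} + N_{k-1}^2.
N_0 = 4
N_1 = 4 + 4 + 4^2 = 24
N_2 = 4 + 24 + 24^2 = 604

604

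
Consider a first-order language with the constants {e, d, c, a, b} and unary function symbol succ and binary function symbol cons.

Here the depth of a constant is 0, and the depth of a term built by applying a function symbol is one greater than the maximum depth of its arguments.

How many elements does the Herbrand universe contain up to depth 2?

1265

If N_k denotes the number of depth-≤k ground terms, the 5 constants give N_0 = 5, and each function symbol of arity r contributes N_{k-1}^r new terms at level k: N_k = 5 + N_{k-1} + N_{k-1}^2.
N_0 = 5
N_1 = 5 + 5 + 5^2 = 35
N_2 = 5 + 35 + 35^2 = 1265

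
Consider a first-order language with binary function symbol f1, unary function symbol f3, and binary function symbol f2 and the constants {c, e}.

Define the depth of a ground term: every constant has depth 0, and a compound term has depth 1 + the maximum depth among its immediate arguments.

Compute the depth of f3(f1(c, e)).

depth(f1(c, e)) = 1 + max(0, 0) = 1
depth(f3(f1(c, e))) = 1 + depth(f1(c, e)) = 1 + 1 = 2

2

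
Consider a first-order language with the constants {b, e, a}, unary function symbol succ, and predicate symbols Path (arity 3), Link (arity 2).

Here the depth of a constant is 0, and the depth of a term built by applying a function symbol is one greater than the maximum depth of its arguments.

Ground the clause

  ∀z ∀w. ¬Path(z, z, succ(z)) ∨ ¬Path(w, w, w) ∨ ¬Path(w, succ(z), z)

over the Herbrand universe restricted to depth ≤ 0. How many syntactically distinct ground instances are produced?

Ground terms of depth ≤ 0:
  Let N_k = |{terms of depth ≤ k}|. Then N_0 = 3 and N_k = 3 + N_{k-1} for k ≥ 1 (one summand per function symbol, arity giving the exponent).
  N_0 = 3
  Explicitly: b, e, a.
So there are 3 ground terms available for substitution.
There are 2 variables to instantiate (z, w), each occurring in at least one literal, so different choices give different ground instances.
Number of ground instances = 3^2 = 9.

9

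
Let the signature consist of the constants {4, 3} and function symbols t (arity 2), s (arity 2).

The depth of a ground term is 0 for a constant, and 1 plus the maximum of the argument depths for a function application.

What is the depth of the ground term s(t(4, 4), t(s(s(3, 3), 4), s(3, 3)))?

4

depth(t(4, 4)) = 1 + max(0, 0) = 1
depth(s(3, 3)) = 1 + max(0, 0) = 1
depth(s(s(3, 3), 4)) = 1 + max(1, 0) = 2
depth(t(s(s(3, 3), 4), s(3, 3))) = 1 + max(2, 1) = 3
depth(s(t(4, 4), t(s(s(3, 3), 4), s(3, 3)))) = 1 + max(1, 3) = 4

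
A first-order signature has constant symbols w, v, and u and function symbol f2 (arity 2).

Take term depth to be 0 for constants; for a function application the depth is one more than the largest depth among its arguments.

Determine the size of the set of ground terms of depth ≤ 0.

3

If N_k denotes the number of depth-≤k ground terms, the 3 constants give N_0 = 3, and each function symbol of arity r contributes N_{k-1}^r new terms at level k: N_k = 3 + N_{k-1}^2.
N_0 = 3
Explicitly: w, v, u.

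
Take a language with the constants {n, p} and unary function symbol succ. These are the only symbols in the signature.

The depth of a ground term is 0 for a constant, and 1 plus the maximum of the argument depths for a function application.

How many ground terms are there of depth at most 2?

6

Count level by level. With function symbols succ/1, the terms of depth ≤ k are the 2 constants together with each function applied to depth-≤(k−1) tuples, so N_k = 2 + N_{k-1}.
N_0 = 2
N_1 = 2 + 2 = 4
N_2 = 2 + 4 = 6
Explicitly: n, p, succ(n), succ(p), succ(succ(n)), succ(succ(p)).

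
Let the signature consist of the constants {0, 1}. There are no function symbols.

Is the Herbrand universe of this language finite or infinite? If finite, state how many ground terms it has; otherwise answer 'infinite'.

2

There are no function symbols, so every ground term is one of the 2 constants.
The Herbrand universe is {0, 1}, which is finite with 2 elements.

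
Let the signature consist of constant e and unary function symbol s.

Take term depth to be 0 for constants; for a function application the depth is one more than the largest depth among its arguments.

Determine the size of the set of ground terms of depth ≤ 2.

Let N_k count ground terms of depth at most k. Each non-constant term of depth ≤ k is some function symbol applied to depth-≤(k−1) arguments, giving N_k = 1 + N_{k-1}.
N_0 = 1
N_1 = 1 + 1 = 2
N_2 = 1 + 2 = 3
Explicitly: e, s(e), s(s(e)).

3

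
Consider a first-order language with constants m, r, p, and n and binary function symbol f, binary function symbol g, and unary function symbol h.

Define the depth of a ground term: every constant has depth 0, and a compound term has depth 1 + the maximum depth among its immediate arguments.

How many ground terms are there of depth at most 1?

40

Let N_k count ground terms of depth at most k. Each non-constant term of depth ≤ k is some function symbol applied to depth-≤(k−1) arguments, giving N_k = 4 + N_{k-1}^2 + N_{k-1}^2 + N_{k-1}.
N_0 = 4
N_1 = 4 + 4^2 + 4^2 + 4 = 40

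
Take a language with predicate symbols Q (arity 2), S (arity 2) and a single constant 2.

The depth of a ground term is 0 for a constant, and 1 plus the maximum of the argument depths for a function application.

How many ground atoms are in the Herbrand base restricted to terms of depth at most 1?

2

First count ground terms of depth ≤ 1.
With no function symbols every ground term is a constant, so there is exactly 1 ground term at every depth bound.
N_0 = 1
N_1 = 1
So |H| = 1.
Each predicate of arity r yields |H|^r ground atoms (one per choice of an r-tuple from H):
  Q: 1^2 = 1;  S: 1^2 = 1
Total ground atoms: 1 + 1 = 2.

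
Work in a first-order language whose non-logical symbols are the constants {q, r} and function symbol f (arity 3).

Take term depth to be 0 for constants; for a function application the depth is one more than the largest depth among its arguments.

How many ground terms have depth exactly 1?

8

Let N_k count ground terms of depth at most k. Each non-constant term of depth ≤ k is some function symbol applied to depth-≤(k−1) arguments, giving N_k = 2 + N_{k-1}^3.
N_0 = 2
N_1 = 2 + 2^3 = 10
Terms of depth exactly 1: N_1 − N_0 = 10 − 2 = 8.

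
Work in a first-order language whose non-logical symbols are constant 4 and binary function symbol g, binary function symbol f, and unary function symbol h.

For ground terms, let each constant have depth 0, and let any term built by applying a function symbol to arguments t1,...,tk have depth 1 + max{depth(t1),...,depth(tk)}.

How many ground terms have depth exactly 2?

If N_k denotes the number of depth-≤k ground terms, the 1 constant gives N_0 = 1, and each function symbol of arity r contributes N_{k-1}^r new terms at level k: N_k = 1 + N_{k-1}^2 + N_{k-1}^2 + N_{k-1}.
N_0 = 1
N_1 = 1 + 1^2 + 1^2 + 1 = 4
N_2 = 1 + 4^2 + 4^2 + 4 = 37
Terms of depth exactly 2: N_2 − N_1 = 37 − 4 = 33.

33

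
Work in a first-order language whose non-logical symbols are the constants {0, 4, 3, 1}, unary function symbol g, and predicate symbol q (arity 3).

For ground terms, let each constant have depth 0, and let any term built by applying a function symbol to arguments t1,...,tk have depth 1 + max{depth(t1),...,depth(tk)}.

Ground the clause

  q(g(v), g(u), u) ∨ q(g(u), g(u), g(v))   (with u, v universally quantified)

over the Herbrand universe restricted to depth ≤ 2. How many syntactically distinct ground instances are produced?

144

Ground terms of depth ≤ 2:
  Let N_k count ground terms of depth at most k. Each non-constant term of depth ≤ k is some function symbol applied to depth-≤(k−1) arguments, giving N_k = 4 + N_{k-1}.
  N_0 = 4
  N_1 = 4 + 4 = 8
  N_2 = 4 + 8 = 12
  Explicitly: 0, 4, 3, 1, g(0), g(4), g(3), g(1), g(g(0)), g(g(4)), g(g(3)), g(g(1)).
So there are 12 ground terms available for substitution.
The clause has 2 distinct variables (u, v), each appearing in the body. In the free term algebra distinct substitutions yield syntactically distinct ground instances.
Number of ground instances = 12^2 = 144.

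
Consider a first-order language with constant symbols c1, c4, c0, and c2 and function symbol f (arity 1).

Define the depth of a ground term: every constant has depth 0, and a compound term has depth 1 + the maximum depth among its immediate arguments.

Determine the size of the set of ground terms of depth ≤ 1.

8

Let N_k count ground terms of depth at most k. Each non-constant term of depth ≤ k is some function symbol applied to depth-≤(k−1) arguments, giving N_k = 4 + N_{k-1}.
N_0 = 4
N_1 = 4 + 4 = 8
Explicitly: c1, c4, c0, c2, f(c1), f(c4), f(c0), f(c2).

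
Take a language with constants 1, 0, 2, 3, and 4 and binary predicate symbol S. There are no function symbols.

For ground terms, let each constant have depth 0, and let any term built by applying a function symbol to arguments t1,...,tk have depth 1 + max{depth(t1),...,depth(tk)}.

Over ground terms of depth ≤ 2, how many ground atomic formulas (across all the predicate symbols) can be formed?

First count ground terms of depth ≤ 2.
With no function symbols every ground term is a constant, so there are exactly 5 ground terms at every depth bound.
N_0 = 5
N_1 = 5
N_2 = 5
Explicitly: 1, 0, 2, 3, 4.
So |H| = 5.
A ground atom is a predicate applied to a tuple of terms from H, so the count is the sum over predicates of |H|^arity:
  S: 5^2 = 25
Total ground atoms: 25.

25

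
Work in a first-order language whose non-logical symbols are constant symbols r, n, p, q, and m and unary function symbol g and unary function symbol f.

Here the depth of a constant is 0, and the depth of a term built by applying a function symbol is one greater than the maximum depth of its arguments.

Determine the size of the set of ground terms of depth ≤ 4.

Write N_k for the number of ground terms of depth ≤ k. A term of depth ≤ k is either a constant or a function symbol applied to arguments of depth ≤ k−1, so N_k = 5 + N_{k-1} + N_{k-1}.
N_0 = 5
N_1 = 5 + 5 + 5 = 15
N_2 = 5 + 15 + 15 = 35
N_3 = 5 + 35 + 35 = 75
N_4 = 5 + 75 + 75 = 155

155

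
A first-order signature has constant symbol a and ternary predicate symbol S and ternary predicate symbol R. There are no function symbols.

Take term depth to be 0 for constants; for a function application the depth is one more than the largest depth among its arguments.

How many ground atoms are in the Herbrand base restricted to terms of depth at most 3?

2

First count ground terms of depth ≤ 3.
With no function symbols every ground term is a constant, so there is exactly 1 ground term at every depth bound.
N_0 = 1
N_1 = 1
N_2 = 1
N_3 = 1
Explicitly: a.
So |H| = 1.
A ground atom is a predicate applied to a tuple of terms from H, so the count is the sum over predicates of |H|^arity:
  S: 1^3 = 1;  R: 1^3 = 1
Total ground atoms: 1 + 1 = 2.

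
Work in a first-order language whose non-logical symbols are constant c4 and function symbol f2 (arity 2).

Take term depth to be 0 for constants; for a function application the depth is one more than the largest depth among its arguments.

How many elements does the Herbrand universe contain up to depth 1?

2

Count level by level. With function symbols f2/2, the terms of depth ≤ k are the 1 constant together with each function applied to depth-≤(k−1) tuples, so N_k = 1 + N_{k-1}^2.
N_0 = 1
N_1 = 1 + 1^2 = 2
Explicitly: c4, f2(c4, c4).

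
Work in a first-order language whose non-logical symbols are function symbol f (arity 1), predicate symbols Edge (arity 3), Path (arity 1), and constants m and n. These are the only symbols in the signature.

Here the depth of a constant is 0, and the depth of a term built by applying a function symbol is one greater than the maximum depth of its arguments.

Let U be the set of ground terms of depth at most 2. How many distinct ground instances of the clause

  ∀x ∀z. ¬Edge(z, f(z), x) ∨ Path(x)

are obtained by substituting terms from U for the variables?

36

Ground terms of depth ≤ 2:
  Write N_k for the number of ground terms of depth ≤ k. A term of depth ≤ k is either a constant or a function symbol applied to arguments of depth ≤ k−1, so N_k = 2 + N_{k-1}.
  N_0 = 2
  N_1 = 2 + 2 = 4
  N_2 = 2 + 4 = 6
  Explicitly: m, n, f(m), f(n), f(f(m)), f(f(n)).
So there are 6 ground terms available for substitution.
Each of x, z ranges independently over the available ground terms, and distinct assignments produce distinct instances.
Number of ground instances = 6^2 = 36.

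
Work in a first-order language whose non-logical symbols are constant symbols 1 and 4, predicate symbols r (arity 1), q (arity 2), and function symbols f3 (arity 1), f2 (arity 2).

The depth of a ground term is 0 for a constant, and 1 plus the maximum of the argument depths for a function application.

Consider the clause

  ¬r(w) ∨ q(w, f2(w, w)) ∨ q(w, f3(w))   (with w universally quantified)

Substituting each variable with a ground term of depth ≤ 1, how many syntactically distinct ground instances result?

Ground terms of depth ≤ 1:
  Count level by level. With function symbols f3/1, f2/2, the terms of depth ≤ k are the 2 constants together with each function applied to depth-≤(k−1) tuples, so N_k = 2 + N_{k-1} + N_{k-1}^2.
  N_0 = 2
  N_1 = 2 + 2 + 2^2 = 8
So there are 8 ground terms available for substitution.
The clause has 1 distinct variable (w), which appears in the body. In the free term algebra distinct substitutions yield syntactically distinct ground instances.
Number of ground instances = 8.

8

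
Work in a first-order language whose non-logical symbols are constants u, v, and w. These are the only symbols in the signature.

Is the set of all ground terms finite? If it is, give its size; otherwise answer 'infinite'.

There are no function symbols, so every ground term is one of the 3 constants.
The Herbrand universe is {u, v, w}, which is finite with 3 elements.

3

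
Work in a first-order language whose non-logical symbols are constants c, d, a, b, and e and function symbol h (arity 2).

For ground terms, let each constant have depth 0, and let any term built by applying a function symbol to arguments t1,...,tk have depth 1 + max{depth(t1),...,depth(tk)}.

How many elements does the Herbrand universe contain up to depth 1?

If N_k denotes the number of depth-≤k ground terms, the 5 constants give N_0 = 5, and each function symbol of arity r contributes N_{k-1}^r new terms at level k: N_k = 5 + N_{k-1}^2.
N_0 = 5
N_1 = 5 + 5^2 = 30

30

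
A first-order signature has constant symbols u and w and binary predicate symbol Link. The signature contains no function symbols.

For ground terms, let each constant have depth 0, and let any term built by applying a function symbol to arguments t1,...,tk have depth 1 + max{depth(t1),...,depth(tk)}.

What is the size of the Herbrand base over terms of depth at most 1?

4

First count ground terms of depth ≤ 1.
With no function symbols every ground term is a constant, so there are exactly 2 ground terms at every depth bound.
N_0 = 2
N_1 = 2
Explicitly: u, w.
So |H| = 2.
Each predicate of arity r yields |H|^r ground atoms (one per choice of an r-tuple from H):
  Link: 2^2 = 4
Total ground atoms: 4.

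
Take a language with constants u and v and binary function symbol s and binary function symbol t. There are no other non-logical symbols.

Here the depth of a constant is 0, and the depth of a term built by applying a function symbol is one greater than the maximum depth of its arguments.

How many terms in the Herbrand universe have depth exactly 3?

81408

Count level by level. With function symbols s/2, t/2, the terms of depth ≤ k are the 2 constants together with each function applied to depth-≤(k−1) tuples, so N_k = 2 + N_{k-1}^2 + N_{k-1}^2.
N_0 = 2
N_1 = 2 + 2^2 + 2^2 = 10
N_2 = 2 + 10^2 + 10^2 = 202
N_3 = 2 + 202^2 + 202^2 = 81610
Terms of depth exactly 3: N_3 − N_2 = 81610 − 202 = 81408.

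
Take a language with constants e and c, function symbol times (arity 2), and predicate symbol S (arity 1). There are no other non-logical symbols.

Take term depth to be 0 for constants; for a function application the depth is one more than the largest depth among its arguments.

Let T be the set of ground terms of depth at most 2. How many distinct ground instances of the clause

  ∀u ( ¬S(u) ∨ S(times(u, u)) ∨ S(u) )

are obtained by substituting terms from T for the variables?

38

Ground terms of depth ≤ 2:
  Let N_k count ground terms of depth at most k. Each non-constant term of depth ≤ k is some function symbol applied to depth-≤(k−1) arguments, giving N_k = 2 + N_{k-1}^2.
  N_0 = 2
  N_1 = 2 + 2^2 = 6
  N_2 = 2 + 6^2 = 38
So there are 38 ground terms available for substitution.
There is 1 variable to instantiate (u),  occurring in at least one literal, so different choices give different ground instances.
Number of ground instances = 38.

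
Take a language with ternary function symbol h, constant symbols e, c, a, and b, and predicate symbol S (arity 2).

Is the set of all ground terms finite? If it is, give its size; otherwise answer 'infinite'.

The signature has at least one function symbol (h, arity 3) and at least one constant (e).
Iterating h gives infinitely many distinct ground terms: e, h(e, e, e), h(h(e, e, e), h(e, e, e), h(e, e, e)), ...
So the Herbrand universe is infinite.

infinite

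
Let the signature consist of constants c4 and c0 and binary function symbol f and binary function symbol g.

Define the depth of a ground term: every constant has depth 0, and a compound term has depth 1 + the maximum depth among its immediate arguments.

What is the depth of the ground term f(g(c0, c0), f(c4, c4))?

depth(g(c0, c0)) = 1 + max(0, 0) = 1
depth(f(c4, c4)) = 1 + max(0, 0) = 1
depth(f(g(c0, c0), f(c4, c4))) = 1 + max(1, 1) = 2

2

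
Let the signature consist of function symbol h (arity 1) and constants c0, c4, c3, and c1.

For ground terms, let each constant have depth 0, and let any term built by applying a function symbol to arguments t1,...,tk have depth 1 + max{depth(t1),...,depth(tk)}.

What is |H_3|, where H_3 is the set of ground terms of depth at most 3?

16

Write N_k for the number of ground terms of depth ≤ k. A term of depth ≤ k is either a constant or a function symbol applied to arguments of depth ≤ k−1, so N_k = 4 + N_{k-1}.
N_0 = 4
N_1 = 4 + 4 = 8
N_2 = 4 + 8 = 12
N_3 = 4 + 12 = 16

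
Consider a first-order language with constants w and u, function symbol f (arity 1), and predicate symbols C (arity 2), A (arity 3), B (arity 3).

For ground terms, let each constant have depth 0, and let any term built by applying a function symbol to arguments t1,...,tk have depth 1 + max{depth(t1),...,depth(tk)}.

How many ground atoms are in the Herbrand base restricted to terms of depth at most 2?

468

First count ground terms of depth ≤ 2.
Let N_k count ground terms of depth at most k. Each non-constant term of depth ≤ k is some function symbol applied to depth-≤(k−1) arguments, giving N_k = 2 + N_{k-1}.
N_0 = 2
N_1 = 2 + 2 = 4
N_2 = 2 + 4 = 6
So |H| = 6.
A ground atom is a predicate applied to a tuple of terms from H, so the count is the sum over predicates of |H|^arity:
  C: 6^2 = 36;  A: 6^3 = 216;  B: 6^3 = 216
Total ground atoms: 36 + 216 + 216 = 468.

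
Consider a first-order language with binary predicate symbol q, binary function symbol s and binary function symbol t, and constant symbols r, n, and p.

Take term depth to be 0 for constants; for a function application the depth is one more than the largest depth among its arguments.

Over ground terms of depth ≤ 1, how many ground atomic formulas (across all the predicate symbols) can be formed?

441

First count ground terms of depth ≤ 1.
If N_k denotes the number of depth-≤k ground terms, the 3 constants give N_0 = 3, and each function symbol of arity r contributes N_{k-1}^r new terms at level k: N_k = 3 + N_{k-1}^2 + N_{k-1}^2.
N_0 = 3
N_1 = 3 + 3^2 + 3^2 = 21
So |H| = 21.
Each predicate of arity r yields |H|^r ground atoms (one per choice of an r-tuple from H):
  q: 21^2 = 441
Total ground atoms: 441.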